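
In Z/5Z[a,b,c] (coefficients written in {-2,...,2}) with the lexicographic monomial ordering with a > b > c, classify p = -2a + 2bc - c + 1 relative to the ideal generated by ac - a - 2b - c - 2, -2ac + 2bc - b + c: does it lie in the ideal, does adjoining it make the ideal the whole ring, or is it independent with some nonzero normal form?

-2a + 2bc - c + 1 lies in I (it reduces to 0).

First compute the reduced Gröbner basis of I by Buchberger's algorithm.
f_1 = ac - a - 2b - c - 2, LT = ac.
f_2 = -2ac + 2bc - b + c, LT = ac.

S(f_1,f_2): lcm = ac. S = -a + bc + 2c - 2.
  leading term a: no divisor's leading term divides it; move -a to the remainder.
  leading term bc: no divisor's leading term divides it; move bc to the remainder.
  leading term c: no divisor's leading term divides it; move 2c to the remainder.
  leading term 1: no divisor's leading term divides it; move -2 to the remainder.
  remainder -a + bc + 2c - 2 ≠ 0; add h_3 = -a + bc + 2c - 2 to the basis.

S(f_1,h_3): lcm = ac. S = -a + bc^{2} - 2b + 2c^{2} + 2c - 2.
  leading term a: subtract (1)·h_3 from -a + bc^{2} - 2b + 2c^{2} + 2c - 2 → bc^{2} - bc - 2b + 2c^{2}
  leading term bc^{2}: no divisor's leading term divides it; move bc^{2} to the remainder.
  leading term bc: no divisor's leading term divides it; move -bc to the remainder.
  leading term b: no divisor's leading term divides it; move -2b to the remainder.
  leading term c^{2}: no divisor's leading term divides it; move 2c^{2} to the remainder.
  remainder bc^{2} - bc - 2b + 2c^{2} ≠ 0; add h_4 = bc^{2} - bc - 2b + 2c^{2} to the basis.

The other S-polynomials (S(f_2,h_3), S(f_1,h_4), S(f_2,h_4), S(h_3,h_4)) all reduce to 0 modulo the current basis, so we have a Gröbner basis.
Inter-reduce: drop elements whose leading term is divisible by another's, tail-reduce, and make monic.
Reduced Gröbner basis: {a - bc - 2c + 2, bc^{2} - bc - 2b + 2c^{2}}.
Label its elements g_1 = a - bc - 2c + 2, g_2 = bc^{2} - bc - 2b + 2c^{2}.

Reduce p = -2a + 2bc - c + 1 modulo G:
  leading term a: subtract (-2)·g_1 from -2a + 2bc - c + 1 → 0
  normal form = 0.
Since the normal form is 0, p ∈ I.

Ideal membership is decidable via reduction modulo a Gröbner basis.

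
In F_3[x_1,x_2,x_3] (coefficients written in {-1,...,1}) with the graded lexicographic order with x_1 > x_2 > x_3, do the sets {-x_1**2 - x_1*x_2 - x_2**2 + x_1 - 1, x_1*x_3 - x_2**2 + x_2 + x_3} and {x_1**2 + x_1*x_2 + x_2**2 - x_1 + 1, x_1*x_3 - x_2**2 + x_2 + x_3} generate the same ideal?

Yes, the ideals are equal.

Two ideals are equal iff their reduced Gröbner bases coincide (the reduced basis is unique for a fixed ordering).
Buchberger on the first generating set:
f_1 = -x_1**2 - x_1*x_2 - x_2**2 + x_1 - 1, LT = x_1**2.
f_2 = x_1*x_3 - x_2**2 + x_2 + x_3, LT = x_1*x_3.

S(f_1,f_2): lcm = x_1**2*x_3. S = x_1*x_2**2 + x_1*x_2*x_3 + x_2**2*x_3 - x_1*x_2 + x_1*x_3 + x_3.
  reduce S modulo (f_1, f_2):
  remainder x_1*x_2**2 + x_2**3 + x_2**2*x_3 - x_1*x_2 - x_2*x_3 - x_2 ≠ 0; add g_3 = x_1*x_2**2 + x_2**3 + x_2**2*x_3 - x_1*x_2 - x_2*x_3 - x_2 to the basis.

S(f_2,g_3): lcm = x_1*x_2**2*x_3. S = -x_2**4 - x_2**3*x_3 - x_2**2*x_3**2 + x_1*x_2*x_3 + x_2**3 + x_2**2*x_3 + x_2*x_3**2 + x_2*x_3.
  reduce S modulo (f_1, f_2, g_3):
  remainder -x_2**4 - x_2**3*x_3 - x_2**2*x_3**2 - x_2**3 + x_2**2*x_3 + x_2*x_3**2 - x_2**2 ≠ 0; add g_4 = -x_2**4 - x_2**3*x_3 - x_2**2*x_3**2 - x_2**3 + x_2**2*x_3 + x_2*x_3**2 - x_2**2 to the basis.

The other S-polynomials (S(f_1,g_3), S(f_1,g_4), S(f_2,g_4), S(g_3,g_4)) all reduce to 0 modulo the current basis, so we have a Gröbner basis.
Inter-reduce: drop elements whose leading term is divisible by another's, tail-reduce, and make monic.
Reduced Gröbner basis: {x_2**4 + x_2**3*x_3 + x_2**2*x_3**2 + x_2**3 - x_2**2*x_3 - x_2*x_3**2 + x_2**2, x_1*x_2**2 + x_2**3 + x_2**2*x_3 - x_1*x_2 - x_2*x_3 - x_2, x_1**2 + x_1*x_2 + x_2**2 - x_1 + 1, x_1*x_3 - x_2**2 + x_2 + x_3}.

Buchberger on the second generating set:
h_1 = x_1**2 + x_1*x_2 + x_2**2 - x_1 + 1, LT = x_1**2.
h_2 = x_1*x_3 - x_2**2 + x_2 + x_3, LT = x_1*x_3.

S(h_1,h_2): lcm = x_1**2*x_3. S = x_1*x_2**2 + x_1*x_2*x_3 + x_2**2*x_3 - x_1*x_2 + x_1*x_3 + x_3.
  reduce S modulo (h_1, h_2):
  remainder x_1*x_2**2 + x_2**3 + x_2**2*x_3 - x_1*x_2 - x_2*x_3 - x_2 ≠ 0; add k_3 = x_1*x_2**2 + x_2**3 + x_2**2*x_3 - x_1*x_2 - x_2*x_3 - x_2 to the basis.

S(h_2,k_3): lcm = x_1*x_2**2*x_3. S = -x_2**4 - x_2**3*x_3 - x_2**2*x_3**2 + x_1*x_2*x_3 + x_2**3 + x_2**2*x_3 + x_2*x_3**2 + x_2*x_3.
  reduce S modulo (h_1, h_2, k_3):
  remainder -x_2**4 - x_2**3*x_3 - x_2**2*x_3**2 - x_2**3 + x_2**2*x_3 + x_2*x_3**2 - x_2**2 ≠ 0; add k_4 = -x_2**4 - x_2**3*x_3 - x_2**2*x_3**2 - x_2**3 + x_2**2*x_3 + x_2*x_3**2 - x_2**2 to the basis.

The other S-polynomials (S(h_1,k_3), S(h_1,k_4), S(h_2,k_4), S(k_3,k_4)) all reduce to 0 modulo the current basis, so we have a Gröbner basis.
Inter-reduce: drop elements whose leading term is divisible by another's, tail-reduce, and make monic.
Reduced Gröbner basis: {x_2**4 + x_2**3*x_3 + x_2**2*x_3**2 + x_2**3 - x_2**2*x_3 - x_2*x_3**2 + x_2**2, x_1*x_2**2 + x_2**3 + x_2**2*x_3 - x_1*x_2 - x_2*x_3 - x_2, x_1**2 + x_1*x_2 + x_2**2 - x_1 + 1, x_1*x_3 - x_2**2 + x_2 + x_3}.

Same reduced basis, so the two generating sets span the same ideal.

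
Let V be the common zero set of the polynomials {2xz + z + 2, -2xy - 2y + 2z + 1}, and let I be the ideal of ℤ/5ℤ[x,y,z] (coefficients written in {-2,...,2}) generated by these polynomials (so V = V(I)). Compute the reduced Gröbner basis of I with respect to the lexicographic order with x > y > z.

G = {xy + y - z + 2, xz - 2z + 1, yz - 2y - 2z² - z}

This is the nonlinear analogue of row-reducing a linear system.

f_1 = 2xz + z + 2, LT = xz.
f_2 = -2xy - 2y + 2z + 1, LT = xy.

S(f_1,f_2): lcm = xyz. S = 2yz + y + z² - 2z.
  leading term yz: no divisor's leading term divides it; move 2yz to the remainder.
  leading term y: no divisor's leading term divides it; move y to the remainder.
  leading term z²: no divisor's leading term divides it; move z² to the remainder.
  leading term z: no divisor's leading term divides it; move -2z to the remainder.
  remainder 2yz + y + z² - 2z ≠ 0; add g_3 = 2yz + y + z² - 2z to the basis.

S(f_1,g_3): lcm = xyz. S = 2xy + 2xz² + xz - 2yz + y.
  leading term xy: subtract (-1)·f_2 from 2xy + 2xz² + xz - 2yz + y → 2xz² + xz - 2yz - y + 2z + 1
  leading term xz²: subtract (z)·f_1 from 2xz² + xz - 2yz - y + 2z + 1 → xz - 2yz - y - z² + 1
  leading term xz: subtract (-2)·f_1 from xz - 2yz - y - z² + 1 → -2yz - y - z² + 2z
  leading term yz: subtract (-1)·g_3 from -2yz - y - z² + 2z → 0
  remainder 0.

S(f_2,g_3): lcm = xyz. S = 2xy + 2xz² + xz + yz - z² + 2z.
  leading term xy: subtract (-1)·f_2 from 2xy + 2xz² + xz + yz - z² + 2z → 2xz² + xz + yz - 2y - z² - z + 1
  leading term xz²: subtract (z)·f_1 from 2xz² + xz + yz - 2y - z² - z + 1 → xz + yz - 2y - 2z² + 2z + 1
  leading term xz: subtract (-2)·f_1 from xz + yz - 2y - 2z² + 2z + 1 → yz - 2y - 2z² - z
  leading term yz: subtract (-2)·g_3 from yz - 2y - 2z² - z → 0
  remainder 0.

Every S-polynomial of the final basis reduces to 0, so we have a Gröbner basis.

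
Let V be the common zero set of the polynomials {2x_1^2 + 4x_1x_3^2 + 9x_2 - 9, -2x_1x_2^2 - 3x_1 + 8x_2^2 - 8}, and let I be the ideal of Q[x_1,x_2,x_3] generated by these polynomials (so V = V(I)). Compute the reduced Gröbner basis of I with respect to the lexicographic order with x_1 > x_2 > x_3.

G = {x_1 - 9/20x_2^3 - 4/5x_2^2x_3^2 - 23/20x_2^2 - 27/40x_2 + 4/5x_3^2 + 91/40, x_2^5 + 16/9x_2^4x_3^2 + 23/9x_2^4 + 3x_2^3 + 8/9x_2^2x_3^2 - 91/9x_2^2 + 9/4x_2 - 8/3x_3^2 + 47/36}

f_1 = 2x_1^2 + 4x_1x_3^2 + 9x_2 - 9, LT = x_1^2.
f_2 = -2x_1x_2^2 - 3x_1 + 8x_2^2 - 8, LT = x_1x_2^2.

S(f_1,f_2): lcm = x_1^2x_2^2. S = -3/2x_1^2 + 2x_1x_2^2x_3^2 + 4x_1x_2^2 - 4x_1 + 9/2x_2^3 - 9/2x_2^2.
  reduce S modulo (f_1, f_2):
  remainder -10x_1 + 9/2x_2^3 + 8x_2^2x_3^2 + 23/2x_2^2 + 27/4x_2 - 8x_3^2 - 91/4 ≠ 0; add g_3 = -10x_1 + 9/2x_2^3 + 8x_2^2x_3^2 + 23/2x_2^2 + 27/4x_2 - 8x_3^2 - 91/4 to the basis.

S(f_2,g_3): lcm = x_1x_2^2. S = 3/2x_1 + 9/20x_2^5 + 4/5x_2^4x_3^2 + 23/20x_2^4 + 27/40x_2^3 - 4/5x_2^2x_3^2 - 251/40x_2^2 + 4.
  reduce S modulo (f_1, f_2, g_3):
  remainder 9/20x_2^5 + 4/5x_2^4x_3^2 + 23/20x_2^4 + 27/20x_2^3 + 2/5x_2^2x_3^2 - 91/20x_2^2 + 81/80x_2 - 6/5x_3^2 + 47/80 ≠ 0; add g_4 = 9/20x_2^5 + 4/5x_2^4x_3^2 + 23/20x_2^4 + 27/20x_2^3 + 2/5x_2^2x_3^2 - 91/20x_2^2 + 81/80x_2 - 6/5x_3^2 + 47/80 to the basis.

The other S-polynomials (S(f_1,g_3), S(f_1,g_4), S(f_2,g_4), S(g_3,g_4)) all reduce to 0 modulo the current basis, so we have a Gröbner basis.
Inter-reduce: drop elements whose leading term is divisible by another's, tail-reduce, and make monic.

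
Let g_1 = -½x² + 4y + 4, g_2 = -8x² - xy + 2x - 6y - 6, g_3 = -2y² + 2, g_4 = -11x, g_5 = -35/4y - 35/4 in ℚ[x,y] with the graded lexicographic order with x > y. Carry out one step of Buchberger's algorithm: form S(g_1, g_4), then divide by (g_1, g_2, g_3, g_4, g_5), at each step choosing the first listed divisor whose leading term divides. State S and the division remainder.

S(g_1, g_4) = -8y - 8; remainder on division = 0.

lcm(LM(g_1), LM(g_4)) = x².
S = (lcm/LT(g_1))·g_1 − (lcm/LT(g_4))·g_4 = -8y - 8.
Reduce S modulo (g_1, g_2, g_3, g_4, g_5) in that order:
  leading term y: subtract (32/35)·g_5 from -8y - 8 → 0
The remainder is 0, so this S-polynomial contributes no new basis element.
This is the inner loop of Buchberger's algorithm — each nonzero remainder becomes a new basis element.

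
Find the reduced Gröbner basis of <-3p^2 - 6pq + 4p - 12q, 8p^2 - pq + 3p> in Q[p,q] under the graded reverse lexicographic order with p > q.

G = {p^2 + 14/51p + 4/17q, pq - 41/51p + 32/17q, q^2 - 328/51p + 205/17q}

f_1 = -3p^2 - 6pq + 4p - 12q, LT = p^2.
f_2 = 8p^2 - pq + 3p, LT = p^2.

S(f_1,f_2): lcm = p^2. S = 17/8pq - 41/24p + 4q.
  leading term pq: no divisor's leading term divides it; move 17/8pq to the remainder.
  leading term p: no divisor's leading term divides it; move -41/24p to the remainder.
  leading term q: no divisor's leading term divides it; move 4q to the remainder.
  remainder 17/8pq - 41/24p + 4q ≠ 0; add g_3 = 17/8pq - 41/24p + 4q to the basis.

S(f_1,g_3): lcm = p^2q. S = 2pq^2 + 41/51p^2 - 164/51pq + 4q^2.
  leading term pq^2: subtract (16/17q)·g_3 from 2pq^2 + 41/51p^2 - 164/51pq + 4q^2 → 41/51p^2 - 82/51pq + 4/17q^2
  leading term p^2: subtract (-41/153)·f_1 from 41/51p^2 - 82/51pq + 4/17q^2 → -164/51pq + 4/17q^2 + 164/153p - 164/51q
  leading term pq: subtract (-1312/867)·g_3 from -164/51pq + 4/17q^2 + 164/153p - 164/51q → 4/17q^2 - 1312/867p + 820/289q
  leading term q^2: no divisor's leading term divides it; move 4/17q^2 to the remainder.
  leading term p: no divisor's leading term divides it; move -1312/867p to the remainder.
  leading term q: no divisor's leading term divides it; move 820/289q to the remainder.
  remainder 4/17q^2 - 1312/867p + 820/289q ≠ 0; add g_4 = 4/17q^2 - 1312/867p + 820/289q to the basis.

The other S-polynomials (S(f_2,g_3), S(f_1,g_4), S(f_2,g_4), S(g_3,g_4)) all reduce to 0 modulo the current basis, so we have a Gröbner basis.
Inter-reduce: drop elements whose leading term is divisible by another's, tail-reduce, and make monic.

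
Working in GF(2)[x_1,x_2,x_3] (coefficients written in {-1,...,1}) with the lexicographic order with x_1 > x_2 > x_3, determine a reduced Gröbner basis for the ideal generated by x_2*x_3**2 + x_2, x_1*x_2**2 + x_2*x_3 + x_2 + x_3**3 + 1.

G = {x_1*x_2**2 + x_2*x_3 + x_2 + x_3**3 + 1, x_2*x_3**2 + x_2, x_3**5 + x_3**3 + x_3**2 + 1}

f_1 = x_2*x_3**2 + x_2, LT = x_2*x_3**2.
f_2 = x_1*x_2**2 + x_2*x_3 + x_2 + x_3**3 + 1, LT = x_1*x_2**2.

S(f_1,f_2): lcm = x_1*x_2**2*x_3**2. S = x_1*x_2**2 + x_2*x_3**3 + x_2*x_3**2 + x_3**5 + x_3**2.
  reduce S modulo (f_1, f_2):
  remainder x_3**5 + x_3**3 + x_3**2 + 1 ≠ 0; add g_3 = x_3**5 + x_3**3 + x_3**2 + 1 to the basis.

The other S-polynomials (S(f_1,g_3), S(f_2,g_3)) all reduce to 0 modulo the current basis, so we have a Gröbner basis.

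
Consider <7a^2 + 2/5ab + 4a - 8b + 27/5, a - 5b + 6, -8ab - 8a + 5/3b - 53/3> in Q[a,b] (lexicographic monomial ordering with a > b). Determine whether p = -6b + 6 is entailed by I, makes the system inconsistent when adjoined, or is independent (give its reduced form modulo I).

First compute the reduced Gröbner basis of I by Buchberger's algorithm.
f_1 = 7a^2 + 2/5ab + 4a - 8b + 27/5, LT = a^2.
f_2 = a - 5b + 6, LT = a.
f_3 = -8ab - 8a + 5/3b - 53/3, LT = ab.

S(f_1,f_2): lcm = a^2. S = 177/35ab - 38/7a - 8/7b + 27/35.
  reduce S modulo (f_1, f_2, f_3):
  remainder 177/7b^2 - 2052/35b + 1167/35 ≠ 0; add h_4 = 177/7b^2 - 2052/35b + 1167/35 to the basis.

S(f_1,f_3): lcm = a^2b. S = -a^2 + 2/35ab^2 + 131/168ab - 53/24a - 8/7b^2 + 27/35b.
  reduce S modulo (f_1, f_2, f_3, h_4):
  remainder -514675/83544b + 514675/83544 ≠ 0; add h_5 = -514675/83544b + 514675/83544 to the basis.

The other S-polynomials (S(f_2,f_3), S(f_1,h_4), S(f_2,h_4), S(f_3,h_4), S(f_1,h_5), S(f_2,h_5), S(f_3,h_5), S(h_4,h_5)) all reduce to 0 modulo the current basis, so we have a Gröbner basis.
Inter-reduce: drop elements whose leading term is divisible by another's, tail-reduce, and make monic.
Reduced Gröbner basis: {a + 1, b - 1}.
Label its elements g_1 = a + 1, g_2 = b - 1.

Reduce p = -6b + 6 modulo G:
  leading term b: subtract (-6)·g_2 from -6b + 6 → 0
  normal form = 0.
Since the normal form is 0, p ∈ I.

-6b + 6 lies in I (it reduces to 0).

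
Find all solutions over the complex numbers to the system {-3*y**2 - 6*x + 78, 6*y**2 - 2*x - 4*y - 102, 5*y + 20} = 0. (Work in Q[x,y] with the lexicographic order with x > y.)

{(5, -4)}

Compute a lex Gröbner basis by Buchberger's algorithm.
f_1 = -6*x - 3*y**2 + 78, LT = x.
f_2 = -2*x + 6*y**2 - 4*y - 102, LT = x.
f_3 = 5*y + 20, LT = y.

The S-polynomials (S(f_1,f_2), S(f_1,f_3), S(f_2,f_3)) all reduce to 0 modulo the current basis, so we have a Gröbner basis.
Inter-reduce: drop elements whose leading term is divisible by another's, tail-reduce, and make monic.
Reduced Gröbner basis: {x - 5, y + 4}.

Elimination: the polynomial y + 4 lies in the elimination ideal for y, so y ∈ {-4}. For each such y, the remaining basis elements (now univariate) give the rest of the solution.
  y = -4: the earlier basis element becomes x - 5 = 0, giving x = 5 — point (5, -4).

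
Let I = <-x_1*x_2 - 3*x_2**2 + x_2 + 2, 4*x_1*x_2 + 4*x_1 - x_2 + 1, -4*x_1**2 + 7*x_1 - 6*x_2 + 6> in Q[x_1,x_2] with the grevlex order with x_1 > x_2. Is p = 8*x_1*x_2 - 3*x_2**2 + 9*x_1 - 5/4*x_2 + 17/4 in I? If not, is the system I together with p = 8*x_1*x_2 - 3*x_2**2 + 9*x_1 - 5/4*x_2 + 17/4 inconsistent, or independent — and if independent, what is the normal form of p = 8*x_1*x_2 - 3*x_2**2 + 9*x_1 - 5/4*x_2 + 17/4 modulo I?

First compute the reduced Gröbner basis of I by Buchberger's algorithm.
f_1 = -x_1*x_2 - 3*x_2**2 + x_2 + 2, LT = x_1*x_2.
f_2 = 4*x_1*x_2 + 4*x_1 - x_2 + 1, LT = x_1*x_2.
f_3 = -4*x_1**2 + 7*x_1 - 6*x_2 + 6, LT = x_1**2.

S(f_1,f_2): lcm = x_1*x_2. S = 3*x_2**2 - x_1 - 3/4*x_2 - 9/4.
  leading term x_2**2: no divisor's leading term divides it; move 3*x_2**2 to the remainder.
  leading term x_1: no divisor's leading term divides it; move -x_1 to the remainder.
  leading term x_2: no divisor's leading term divides it; move -3/4*x_2 to the remainder.
  leading term 1: no divisor's leading term divides it; move -9/4 to the remainder.
  remainder 3*x_2**2 - x_1 - 3/4*x_2 - 9/4 ≠ 0; add h_4 = 3*x_2**2 - x_1 - 3/4*x_2 - 9/4 to the basis.

S(f_1,f_3): lcm = x_1**2*x_2. S = 3*x_1*x_2**2 + 3/4*x_1*x_2 - 3/2*x_2**2 - 2*x_1 + 3/2*x_2.
  leading term x_1*x_2**2: subtract (-3*x_2)·f_1 from 3*x_1*x_2**2 + 3/4*x_1*x_2 - 3/2*x_2**2 - 2*x_1 + 3/2*x_2 → -9*x_2**3 + 3/4*x_1*x_2 + 3/2*x_2**2 - 2*x_1 + 15/2*x_2
  leading term x_2**3: subtract (-3*x_2)·h_4 from -9*x_2**3 + 3/4*x_1*x_2 + 3/2*x_2**2 - 2*x_1 + 15/2*x_2 → -9/4*x_1*x_2 - 3/4*x_2**2 - 2*x_1 + 3/4*x_2
  leading term x_1*x_2: subtract (9/4)·f_1 from -9/4*x_1*x_2 - 3/4*x_2**2 - 2*x_1 + 3/4*x_2 → 6*x_2**2 - 2*x_1 - 3/2*x_2 - 9/2
  leading term x_2**2: subtract (2)·h_4 from 6*x_2**2 - 2*x_1 - 3/2*x_2 - 9/2 → 0
  remainder 0.

S(f_2,f_3): lcm = x_1**2*x_2. S = x_1**2 + 3/2*x_1*x_2 - 3/2*x_2**2 + 1/4*x_1 + 3/2*x_2.
  leading term x_1**2: subtract (-1/4)·f_3 from x_1**2 + 3/2*x_1*x_2 - 3/2*x_2**2 + 1/4*x_1 + 3/2*x_2 → 3/2*x_1*x_2 - 3/2*x_2**2 + 2*x_1 + 3/2
  leading term x_1*x_2: subtract (-3/2)·f_1 from 3/2*x_1*x_2 - 3/2*x_2**2 + 2*x_1 + 3/2 → -6*x_2**2 + 2*x_1 + 3/2*x_2 + 9/2
  leading term x_2**2: subtract (-2)·h_4 from -6*x_2**2 + 2*x_1 + 3/2*x_2 + 9/2 → 0
  remainder 0.

S(f_1,h_4): lcm = x_1*x_2**2. S = 3*x_2**3 + 1/3*x_1**2 + 1/4*x_1*x_2 - x_2**2 + 3/4*x_1 - 2*x_2.
  leading term x_2**3: subtract (x_2)·h_4 from 3*x_2**3 + 1/3*x_1**2 + 1/4*x_1*x_2 - x_2**2 + 3/4*x_1 - 2*x_2 → 1/3*x_1**2 + 5/4*x_1*x_2 - 1/4*x_2**2 + 3/4*x_1 + 1/4*x_2
  leading term x_1**2: subtract (-1/12)·f_3 from 1/3*x_1**2 + 5/4*x_1*x_2 - 1/4*x_2**2 + 3/4*x_1 + 1/4*x_2 → 5/4*x_1*x_2 - 1/4*x_2**2 + 4/3*x_1 - 1/4*x_2 + 1/2
  leading term x_1*x_2: subtract (-5/4)·f_1 from 5/4*x_1*x_2 - 1/4*x_2**2 + 4/3*x_1 - 1/4*x_2 + 1/2 → -4*x_2**2 + 4/3*x_1 + x_2 + 3
  leading term x_2**2: subtract (-4/3)·h_4 from -4*x_2**2 + 4/3*x_1 + x_2 + 3 → 0
  remainder 0.

S(f_2,h_4): lcm = x_1*x_2**2. S = 1/3*x_1**2 + 5/4*x_1*x_2 - 1/4*x_2**2 + 3/4*x_1 + 1/4*x_2.
  leading term x_1**2: subtract (-1/12)·f_3 from 1/3*x_1**2 + 5/4*x_1*x_2 - 1/4*x_2**2 + 3/4*x_1 + 1/4*x_2 → 5/4*x_1*x_2 - 1/4*x_2**2 + 4/3*x_1 - 1/4*x_2 + 1/2
  leading term x_1*x_2: subtract (-5/4)·f_1 from 5/4*x_1*x_2 - 1/4*x_2**2 + 4/3*x_1 - 1/4*x_2 + 1/2 → -4*x_2**2 + 4/3*x_1 + x_2 + 3
  leading term x_2**2: subtract (-4/3)·h_4 from -4*x_2**2 + 4/3*x_1 + x_2 + 3 → 0
  remainder 0.

S(f_3,h_4): leading monomials are coprime, so the S-polynomial reduces to 0 (Buchberger's first criterion).
Every S-polynomial of the final basis reduces to 0, so we have a Gröbner basis.
Inter-reduce: drop elements whose leading term is divisible by another's, tail-reduce, and make monic.
Reduced Gröbner basis: {x_1**2 - 7/4*x_1 + 3/2*x_2 - 3/2, x_1*x_2 + x_1 - 1/4*x_2 + 1/4, x_2**2 - 1/3*x_1 - 1/4*x_2 - 3/4}.
Label its elements g_1 = x_1**2 - 7/4*x_1 + 3/2*x_2 - 3/2, g_2 = x_1*x_2 + x_1 - 1/4*x_2 + 1/4, g_3 = x_2**2 - 1/3*x_1 - 1/4*x_2 - 3/4.

Reduce p = 8*x_1*x_2 - 3*x_2**2 + 9*x_1 - 5/4*x_2 + 17/4 modulo G:
  leading term x_1*x_2: subtract (8)·g_2 from 8*x_1*x_2 - 3*x_2**2 + 9*x_1 - 5/4*x_2 + 17/4 → -3*x_2**2 + x_1 + 3/4*x_2 + 9/4
  leading term x_2**2: subtract (-3)·g_3 from -3*x_2**2 + x_1 + 3/4*x_2 + 9/4 → 0
  normal form = 0.
Since the normal form is 0, p ∈ I.

The remainder on division by a Gröbner basis is unique — it is the normal form.

8*x_1*x_2 - 3*x_2**2 + 9*x_1 - 5/4*x_2 + 17/4 lies in I (it reduces to 0).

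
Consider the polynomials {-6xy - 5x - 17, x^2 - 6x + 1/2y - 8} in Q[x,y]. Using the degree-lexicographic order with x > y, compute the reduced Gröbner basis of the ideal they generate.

f_1 = -6xy - 5x - 17, LT = xy.
f_2 = x^2 - 6x + 1/2y - 8, LT = x^2.

S(f_1,f_2): lcm = x^2y. S = 5/6x^2 + 6xy - 1/2y^2 + 17/6x + 8y.
  leading term x^2: subtract (5/6)·f_2 from 5/6x^2 + 6xy - 1/2y^2 + 17/6x + 8y → 6xy - 1/2y^2 + 47/6x + 91/12y + 20/3
  leading term xy: subtract (-1)·f_1 from 6xy - 1/2y^2 + 47/6x + 91/12y + 20/3 → -1/2y^2 + 17/6x + 91/12y - 31/3
  leading term y^2: no divisor's leading term divides it; move -1/2y^2 to the remainder.
  leading term x: no divisor's leading term divides it; move 17/6x to the remainder.
  leading term y: no divisor's leading term divides it; move 91/12y to the remainder.
  leading term 1: no divisor's leading term divides it; move -31/3 to the remainder.
  remainder -1/2y^2 + 17/6x + 91/12y - 31/3 ≠ 0; add g_3 = -1/2y^2 + 17/6x + 91/12y - 31/3 to the basis.

S(f_1,g_3): lcm = xy^2. S = 17/3x^2 + 16xy - 62/3x + 17/6y.
  leading term x^2: subtract (17/3)·f_2 from 17/3x^2 + 16xy - 62/3x + 17/6y → 16xy + 40/3x + 136/3
  leading term xy: subtract (-8/3)·f_1 from 16xy + 40/3x + 136/3 → 0
  remainder 0.

S(f_2,g_3): leading monomials are coprime, so the S-polynomial reduces to 0 (Buchberger's first criterion).
Every S-polynomial of the final basis reduces to 0, so we have a Gröbner basis.

G = {x^2 - 6x + 1/2y - 8, xy + 5/6x + 17/6, y^2 - 17/3x - 91/6y + 62/3}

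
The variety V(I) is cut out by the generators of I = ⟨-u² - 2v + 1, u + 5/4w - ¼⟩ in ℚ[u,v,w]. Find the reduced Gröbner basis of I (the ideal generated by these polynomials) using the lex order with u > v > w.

G = {u + 5/4w - ¼, v + 25/32w² - 5/16w - 15/32}

f_1 = -u² - 2v + 1, LT = u².
f_2 = u + 5/4w - ¼, LT = u.

S(f_1,f_2): lcm = u². S = -5/4uw + ¼u + 2v - 1.
  leading term uw: subtract (-5/4w)·f_2 from -5/4uw + ¼u + 2v - 1 → ¼u + 2v + 25/16w² - 5/16w - 1
  leading term u: subtract (¼)·f_2 from ¼u + 2v + 25/16w² - 5/16w - 1 → 2v + 25/16w² - ⅝w - 15/16
  leading term v: no divisor's leading term divides it; move 2v to the remainder.
  leading term w²: no divisor's leading term divides it; move 25/16w² to the remainder.
  leading term w: no divisor's leading term divides it; move -⅝w to the remainder.
  leading term 1: no divisor's leading term divides it; move -15/16 to the remainder.
  remainder 2v + 25/16w² - ⅝w - 15/16 ≠ 0; add g_3 = 2v + 25/16w² - ⅝w - 15/16 to the basis.

The other S-polynomials (S(f_1,g_3), S(f_2,g_3)) all reduce to 0 modulo the current basis, so we have a Gröbner basis.
Inter-reduce: drop elements whose leading term is divisible by another's, tail-reduce, and make monic.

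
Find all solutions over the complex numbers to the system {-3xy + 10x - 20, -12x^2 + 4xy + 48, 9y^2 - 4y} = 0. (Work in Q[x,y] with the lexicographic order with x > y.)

Compute a lex Gröbner basis by Buchberger's algorithm.
f_1 = -3xy + 10x - 20, LT = xy.
f_2 = -12x^2 + 4xy + 48, LT = x^2.
f_3 = 9y^2 - 4y, LT = y^2.

S(f_1,f_2): lcm = x^2y. S = -10/3x^2 + 1/3xy^2 + 20/3x + 4y.
  leading term x^2: subtract (5/18)·f_2 from -10/3x^2 + 1/3xy^2 + 20/3x + 4y → 1/3xy^2 - 10/9xy + 20/3x + 4y - 40/3
  leading term xy^2: subtract (-1/9y)·f_1 from 1/3xy^2 - 10/9xy + 20/3x + 4y - 40/3 → 20/3x + 16/9y - 40/3
  leading term x: no divisor's leading term divides it; move 20/3x to the remainder.
  leading term y: no divisor's leading term divides it; move 16/9y to the remainder.
  leading term 1: no divisor's leading term divides it; move -40/3 to the remainder.
  remainder 20/3x + 16/9y - 40/3 ≠ 0; add h_4 = 20/3x + 16/9y - 40/3 to the basis.

S(f_1,f_3): lcm = xy^2. S = -26/9xy + 20/3y.
  leading term xy: subtract (26/27)·f_1 from -26/9xy + 20/3y → -260/27x + 20/3y + 520/27
  leading term x: subtract (-13/9)·h_4 from -260/27x + 20/3y + 520/27 → 748/81y
  leading term y: no divisor's leading term divides it; move 748/81y to the remainder.
  remainder 748/81y ≠ 0; add h_5 = 748/81y to the basis.

S(f_2,f_3): leading monomials are coprime, so the S-polynomial reduces to 0 (Buchberger's first criterion).
S(f_1,h_4): lcm = xy. S = -10/3x - 4/15y^2 + 2y + 20/3.
  leading term x: subtract (-1/2)·h_4 from -10/3x - 4/15y^2 + 2y + 20/3 → -4/15y^2 + 26/9y
  leading term y^2: subtract (-4/135)·f_3 from -4/15y^2 + 26/9y → 374/135y
  leading term y: subtract (3/10)·h_5 from 374/135y → 0
  remainder 0.

S(f_2,h_4): lcm = x^2. S = -3/5xy + 2x - 4.
  leading term xy: subtract (1/5)·f_1 from -3/5xy + 2x - 4 → 0
  remainder 0.

S(f_3,h_4): leading monomials are coprime, so the S-polynomial reduces to 0 (Buchberger's first criterion).
S(f_1,h_5): lcm = xy. S = -10/3x + 20/3.
  leading term x: subtract (-1/2)·h_4 from -10/3x + 20/3 → 8/9y
  leading term y: subtract (18/187)·h_5 from 8/9y → 0
  remainder 0.

S(f_2,h_5): leading monomials are coprime, so the S-polynomial reduces to 0 (Buchberger's first criterion).
S(f_3,h_5): lcm = y^2. S = -4/9y.
  leading term y: subtract (-9/187)·h_5 from -4/9y → 0
  remainder 0.

S(h_4,h_5): leading monomials are coprime, so the S-polynomial reduces to 0 (Buchberger's first criterion).
Every S-polynomial of the final basis reduces to 0, so we have a Gröbner basis.
Inter-reduce: drop elements whose leading term is divisible by another's, tail-reduce, and make monic.
Reduced Gröbner basis: {x - 2, y}.

A lex Gröbner basis eliminates variables successively. Here y depends only on y, with roots {0}; lifting each root through the earlier basis elements recovers the full solutions.
  y = 0: the earlier basis element becomes x - 2 = 0, giving x = 2 — point (2, 0).
Each listed point satisfies every original equation (direct substitution).

{(2, 0)}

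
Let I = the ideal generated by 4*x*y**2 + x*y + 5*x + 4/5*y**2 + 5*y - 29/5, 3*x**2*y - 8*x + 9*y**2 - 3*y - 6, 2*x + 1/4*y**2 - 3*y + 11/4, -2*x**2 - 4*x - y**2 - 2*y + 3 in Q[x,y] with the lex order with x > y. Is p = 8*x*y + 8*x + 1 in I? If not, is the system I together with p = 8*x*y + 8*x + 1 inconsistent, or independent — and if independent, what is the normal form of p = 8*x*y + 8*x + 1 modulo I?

Adjoining 8*x*y + 8*x + 1 makes the ideal the whole ring: the system is inconsistent.

First compute the reduced Gröbner basis of I by Buchberger's algorithm.
f_1 = 4*x*y**2 + x*y + 5*x + 4/5*y**2 + 5*y - 29/5, LT = x*y**2.
f_2 = 3*x**2*y - 8*x + 9*y**2 - 3*y - 6, LT = x**2*y.
f_3 = 2*x + 1/4*y**2 - 3*y + 11/4, LT = x.
f_4 = -2*x**2 - 4*x - y**2 - 2*y + 3, LT = x**2.

S(f_1,f_2): lcm = x**2*y**2. S = 1/4*x**2*y + 5/4*x**2 + 1/5*x*y**2 + 47/12*x*y - 29/20*x - 3*y**3 + y**2 + 2*y.
  leading term x**2*y: subtract (1/12)·f_2 from 1/4*x**2*y + 5/4*x**2 + 1/5*x*y**2 + 47/12*x*y - 29/20*x - 3*y**3 + y**2 + 2*y → 5/4*x**2 + 1/5*x*y**2 + 47/12*x*y - 47/60*x - 3*y**3 + 1/4*y**2 + 9/4*y + 1/2
  leading term x**2: subtract (5/8*x)·f_3 from 5/4*x**2 + 1/5*x*y**2 + 47/12*x*y - 47/60*x - 3*y**3 + 1/4*y**2 + 9/4*y + 1/2 → 7/160*x*y**2 + 139/24*x*y - 1201/480*x - 3*y**3 + 1/4*y**2 + 9/4*y + 1/2
  leading term x*y**2: subtract (7/640)·f_1 from 7/160*x*y**2 + 139/24*x*y - 1201/480*x - 3*y**3 + 1/4*y**2 + 9/4*y + 1/2 → 11099/1920*x*y - 4909/1920*x - 3*y**3 + 193/800*y**2 + 281/128*y + 1803/3200
  leading term x*y: subtract (11099/3840*y)·f_3 from 11099/1920*x*y - 4909/1920*x - 3*y**3 + 193/800*y**2 + 281/128*y + 1803/3200 → -4909/1920*x - 57179/15360*y**3 + 57039/6400*y**2 - 88369/15360*y + 1803/3200
  leading term x: subtract (-4909/3840)·f_3 from -4909/1920*x - 57179/15360*y**3 + 57039/6400*y**2 - 88369/15360*y + 1803/3200 → -57179/15360*y**3 + 709013/76800*y**2 - 147277/15360*y + 313267/76800
  leading term y**3: no divisor's leading term divides it; move -57179/15360*y**3 to the remainder.
  leading term y**2: no divisor's leading term divides it; move 709013/76800*y**2 to the remainder.
  leading term y: no divisor's leading term divides it; move -147277/15360*y to the remainder.
  leading term 1: no divisor's leading term divides it; move 313267/76800 to the remainder.
  remainder -57179/15360*y**3 + 709013/76800*y**2 - 147277/15360*y + 313267/76800 ≠ 0; add h_5 = -57179/15360*y**3 + 709013/76800*y**2 - 147277/15360*y + 313267/76800 to the basis.

S(f_1,f_3): lcm = x*y**2. S = 1/4*x*y + 5/4*x - 1/8*y**4 + 3/2*y**3 - 47/40*y**2 + 5/4*y - 29/20.
  leading term x*y: subtract (1/8*y)·f_3 from 1/4*x*y + 5/4*x - 1/8*y**4 + 3/2*y**3 - 47/40*y**2 + 5/4*y - 29/20 → 5/4*x - 1/8*y**4 + 47/32*y**3 - 4/5*y**2 + 29/32*y - 29/20
  leading term x: subtract (5/8)·f_3 from 5/4*x - 1/8*y**4 + 47/32*y**3 - 4/5*y**2 + 29/32*y - 29/20 → -1/8*y**4 + 47/32*y**3 - 153/160*y**2 + 89/32*y - 507/160
  leading term y**4: subtract (1920/57179*y)·h_5 from -1/8*y**4 + 47/32*y**3 - 153/160*y**2 + 89/32*y - 507/160 → 10601013/9148640*y**3 - 5802847/9148640*y**2 + 24191587/9148640*y - 507/160
  leading term y**3: subtract (-1017697248/3269438041)·h_5 from 10601013/9148640*y**3 - 5802847/9148640*y**2 + 24191587/9148640*y - 507/160 → 183039096472/81735951025*y**2 - 5563582454/16347190205*y - 155221184202/81735951025
  leading term y**2: no divisor's leading term divides it; move 183039096472/81735951025*y**2 to the remainder.
  leading term y: no divisor's leading term divides it; move -5563582454/16347190205*y to the remainder.
  leading term 1: no divisor's leading term divides it; move -155221184202/81735951025 to the remainder.
  remainder 183039096472/81735951025*y**2 - 5563582454/16347190205*y - 155221184202/81735951025 ≠ 0; add h_6 = 183039096472/81735951025*y**2 - 5563582454/16347190205*y - 155221184202/81735951025 to the basis.

S(f_1,f_4): lcm = x**2*y**2. S = 1/4*x**2*y + 5/4*x**2 - 9/5*x*y**2 + 5/4*x*y - 29/20*x - 1/2*y**4 - y**3 + 3/2*y**2.
  leading term x**2*y: subtract (1/12)·f_2 from 1/4*x**2*y + 5/4*x**2 - 9/5*x*y**2 + 5/4*x*y - 29/20*x - 1/2*y**4 - y**3 + 3/2*y**2 → 5/4*x**2 - 9/5*x*y**2 + 5/4*x*y - 47/60*x - 1/2*y**4 - y**3 + 3/4*y**2 + 1/4*y + 1/2
  leading term x**2: subtract (5/8*x)·f_3 from 5/4*x**2 - 9/5*x*y**2 + 5/4*x*y - 47/60*x - 1/2*y**4 - y**3 + 3/4*y**2 + 1/4*y + 1/2 → -313/160*x*y**2 + 25/8*x*y - 1201/480*x - 1/2*y**4 - y**3 + 3/4*y**2 + 1/4*y + 1/2
  leading term x*y**2: subtract (-313/640)·f_1 from -313/160*x*y**2 + 25/8*x*y - 1201/480*x - 1/2*y**4 - y**3 + 3/4*y**2 + 1/4*y + 1/2 → 2313/640*x*y - 109/1920*x - 1/2*y**4 - y**3 + 913/800*y**2 + 345/128*y - 7477/3200
  leading term x*y: subtract (2313/1280*y)·f_3 from 2313/640*x*y - 109/1920*x - 1/2*y**4 - y**3 + 913/800*y**2 + 345/128*y - 7477/3200 → -109/1920*x - 1/2*y**4 - 7433/5120*y**3 + 41999/6400*y**2 - 11643/5120*y - 7477/3200
  leading term x: subtract (-109/3840)·f_3 from -109/1920*x - 1/2*y**4 - 7433/5120*y**3 + 41999/6400*y**2 - 11643/5120*y - 7477/3200 → -1/2*y**4 - 7433/5120*y**3 + 504533/76800*y**2 - 12079/5120*y - 173453/76800
  leading term y**4: subtract (7680/57179*y)·h_5 from -1/2*y**4 - 7433/5120*y**3 + 504533/76800*y**2 - 12079/5120*y - 173453/76800 → -788026163/292756480*y**3 + 34504129207/4391347200*y**2 - 170211569/58551296*y - 173453/76800
  leading term y**3: subtract (2364078489/3269438041)·h_5 from -788026163/292756480*y**3 + 34504129207/4391347200*y**2 - 170211569/58551296*y - 173453/76800 → 1159176649241/980831412300*y**2 + 65815910829/16347190205*y - 5108131298981/980831412300
  leading term y**2: subtract (1159176649241/2196469157664)·h_6 from 1159176649241/980831412300*y**2 + 65815910829/16347190205*y - 5108131298981/980831412300 → 4618891417807/1098234578832*y - 4618891417807/1098234578832
  leading term y: no divisor's leading term divides it; move 4618891417807/1098234578832*y to the remainder.
  leading term 1: no divisor's leading term divides it; move -4618891417807/1098234578832 to the remainder.
  remainder 4618891417807/1098234578832*y - 4618891417807/1098234578832 ≠ 0; add h_7 = 4618891417807/1098234578832*y - 4618891417807/1098234578832 to the basis.

The other S-polynomials (S(f_2,f_3), S(f_2,f_4), S(f_3,f_4), S(f_1,h_5), S(f_2,h_5), S(f_3,h_5), S(f_4,h_5), S(f_1,h_6), S(f_2,h_6), S(f_3,h_6), S(f_4,h_6), S(h_5,h_6), S(f_1,h_7), S(f_2,h_7), S(f_3,h_7), S(f_4,h_7), S(h_5,h_7), S(h_6,h_7)) all reduce to 0 modulo the current basis, so we have a Gröbner basis.
Inter-reduce: drop elements whose leading term is divisible by another's, tail-reduce, and make monic.
Reduced Gröbner basis: {x, y - 1}.
Label its elements g_1 = x, g_2 = y - 1.

Reduce p = 8*x*y + 8*x + 1 modulo G:
  leading term x*y: subtract (8*y)·g_1 from 8*x*y + 8*x + 1 → 8*x + 1
  leading term x: subtract (8)·g_1 from 8*x + 1 → 1
  leading term 1: no divisor's leading term divides it; move 1 to the remainder.
  normal form = 1.
The normal form is nonzero, so p ∉ I. Since p minus its normal form lies in I, I + (p) = I + (r) where r = 1; decide whether this ideal is the whole ring.
Here r = 1 is a nonzero constant, hence a unit: 1 ∈ I + (p), the Gröbner basis of I + (p) is {1}, and the enlarged system has no common solution — adjoining p is inconsistent.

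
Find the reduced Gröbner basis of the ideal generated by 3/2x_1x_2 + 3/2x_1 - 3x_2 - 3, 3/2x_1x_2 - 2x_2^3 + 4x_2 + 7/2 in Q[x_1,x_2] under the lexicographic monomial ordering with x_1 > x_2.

This is the nonlinear analogue of row-reducing a linear system.

f_1 = 3/2x_1x_2 + 3/2x_1 - 3x_2 - 3, LT = x_1x_2.
f_2 = 3/2x_1x_2 - 2x_2^3 + 4x_2 + 7/2, LT = x_1x_2.

S(f_1,f_2): lcm = x_1x_2. S = x_1 + 4/3x_2^3 - 14/3x_2 - 13/3.
  reduce S modulo (f_1, f_2):
  remainder x_1 + 4/3x_2^3 - 14/3x_2 - 13/3 ≠ 0; add g_3 = x_1 + 4/3x_2^3 - 14/3x_2 - 13/3 to the basis.

S(f_1,g_3): lcm = x_1x_2. S = x_1 - 4/3x_2^4 + 14/3x_2^2 + 7/3x_2 - 2.
  reduce S modulo (f_1, f_2, g_3):
  remainder -4/3x_2^4 - 4/3x_2^3 + 14/3x_2^2 + 7x_2 + 7/3 ≠ 0; add g_4 = -4/3x_2^4 - 4/3x_2^3 + 14/3x_2^2 + 7x_2 + 7/3 to the basis.

The other S-polynomials (S(f_2,g_3), S(f_1,g_4), S(f_2,g_4), S(g_3,g_4)) all reduce to 0 modulo the current basis, so we have a Gröbner basis.
Inter-reduce: drop elements whose leading term is divisible by another's, tail-reduce, and make monic.

G = {x_1 + 4/3x_2^3 - 14/3x_2 - 13/3, x_2^4 + x_2^3 - 7/2x_2^2 - 21/4x_2 - 7/4}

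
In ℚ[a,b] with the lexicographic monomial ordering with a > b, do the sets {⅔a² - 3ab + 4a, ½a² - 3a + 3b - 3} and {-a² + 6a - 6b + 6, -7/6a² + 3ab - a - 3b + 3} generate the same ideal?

Since reduced Gröbner bases are canonical representatives of ideals under a given ordering, it suffices to compute and compare them.
Buchberger on the first generating set:
f_1 = ⅔a² - 3ab + 4a, LT = a².
f_2 = ½a² - 3a + 3b - 3, LT = a².

S(f_1,f_2): lcm = a². S = -9/2ab + 12a - 6b + 6.
  leading term ab: no divisor's leading term divides it; move -9/2ab to the remainder.
  leading term a: no divisor's leading term divides it; move 12a to the remainder.
  leading term b: no divisor's leading term divides it; move -6b to the remainder.
  leading term 1: no divisor's leading term divides it; move 6 to the remainder.
  remainder -9/2ab + 12a - 6b + 6 ≠ 0; add g_3 = -9/2ab + 12a - 6b + 6 to the basis.

S(f_1,g_3): lcm = a²b. S = 8/3a² - 9/2ab² + 14/3ab + 4/3a.
  leading term a²: subtract (4)·f_1 from 8/3a² - 9/2ab² + 14/3ab + 4/3a → -9/2ab² + 50/3ab - 44/3a
  leading term ab²: subtract (b)·g_3 from -9/2ab² + 50/3ab - 44/3a → 14/3ab - 44/3a + 6b² - 6b
  leading term ab: subtract (-28/27)·g_3 from 14/3ab - 44/3a + 6b² - 6b → -20/9a + 6b² - 110/9b + 56/9
  leading term a: no divisor's leading term divides it; move -20/9a to the remainder.
  leading term b²: no divisor's leading term divides it; move 6b² to the remainder.
  leading term b: no divisor's leading term divides it; move -110/9b to the remainder.
  leading term 1: no divisor's leading term divides it; move 56/9 to the remainder.
  remainder -20/9a + 6b² - 110/9b + 56/9 ≠ 0; add g_4 = -20/9a + 6b² - 110/9b + 56/9 to the basis.

S(g_3,g_4): lcm = ab. S = -8/3a + 27/10b³ - 11/2b² + 62/15b - 4/3.
  leading term a: subtract (6/5)·g_4 from -8/3a + 27/10b³ - 11/2b² + 62/15b - 4/3 → 27/10b³ - 127/10b² + 94/5b - 44/5
  leading term b³: no divisor's leading term divides it; move 27/10b³ to the remainder.
  leading term b²: no divisor's leading term divides it; move -127/10b² to the remainder.
  leading term b: no divisor's leading term divides it; move 94/5b to the remainder.
  leading term 1: no divisor's leading term divides it; move -44/5 to the remainder.
  remainder 27/10b³ - 127/10b² + 94/5b - 44/5 ≠ 0; add g_5 = 27/10b³ - 127/10b² + 94/5b - 44/5 to the basis.

The other S-polynomials (S(f_2,g_3), S(f_1,g_4), S(f_2,g_4), S(f_1,g_5), S(f_2,g_5), S(g_3,g_5), S(g_4,g_5)) all reduce to 0 modulo the current basis, so we have a Gröbner basis.
Inter-reduce: drop elements whose leading term is divisible by another's, tail-reduce, and make monic.
Reduced Gröbner basis: {a - 27/10b² + 11/2b - 14/5, b³ - 127/27b² + 188/27b - 88/27}.

Buchberger on the second generating set:
h_1 = -a² + 6a - 6b + 6, LT = a².
h_2 = -7/6a² + 3ab - a - 3b + 3, LT = a².

S(h_1,h_2): lcm = a². S = 18/7ab - 48/7a + 24/7b - 24/7.
  leading term ab: no divisor's leading term divides it; move 18/7ab to the remainder.
  leading term a: no divisor's leading term divides it; move -48/7a to the remainder.
  leading term b: no divisor's leading term divides it; move 24/7b to the remainder.
  leading term 1: no divisor's leading term divides it; move -24/7 to the remainder.
  remainder 18/7ab - 48/7a + 24/7b - 24/7 ≠ 0; add k_3 = 18/7ab - 48/7a + 24/7b - 24/7 to the basis.

S(h_1,k_3): lcm = a²b. S = 8/3a² - 22/3ab + 4/3a + 6b² - 6b.
  leading term a²: subtract (-8/3)·h_1 from 8/3a² - 22/3ab + 4/3a + 6b² - 6b → -22/3ab + 52/3a + 6b² - 22b + 16
  leading term ab: subtract (-77/27)·k_3 from -22/3ab + 52/3a + 6b² - 22b + 16 → -20/9a + 6b² - 110/9b + 56/9
  leading term a: no divisor's leading term divides it; move -20/9a to the remainder.
  leading term b²: no divisor's leading term divides it; move 6b² to the remainder.
  leading term b: no divisor's leading term divides it; move -110/9b to the remainder.
  leading term 1: no divisor's leading term divides it; move 56/9 to the remainder.
  remainder -20/9a + 6b² - 110/9b + 56/9 ≠ 0; add k_4 = -20/9a + 6b² - 110/9b + 56/9 to the basis.

S(k_3,k_4): lcm = ab. S = -8/3a + 27/10b³ - 11/2b² + 62/15b - 4/3.
  leading term a: subtract (6/5)·k_4 from -8/3a + 27/10b³ - 11/2b² + 62/15b - 4/3 → 27/10b³ - 127/10b² + 94/5b - 44/5
  leading term b³: no divisor's leading term divides it; move 27/10b³ to the remainder.
  leading term b²: no divisor's leading term divides it; move -127/10b² to the remainder.
  leading term b: no divisor's leading term divides it; move 94/5b to the remainder.
  leading term 1: no divisor's leading term divides it; move -44/5 to the remainder.
  remainder 27/10b³ - 127/10b² + 94/5b - 44/5 ≠ 0; add k_5 = 27/10b³ - 127/10b² + 94/5b - 44/5 to the basis.

The other S-polynomials (S(h_2,k_3), S(h_1,k_4), S(h_2,k_4), S(h_1,k_5), S(h_2,k_5), S(k_3,k_5), S(k_4,k_5)) all reduce to 0 modulo the current basis, so we have a Gröbner basis.
Inter-reduce: drop elements whose leading term is divisible by another's, tail-reduce, and make monic.
Reduced Gröbner basis: {a - 27/10b² + 11/2b - 14/5, b³ - 127/27b² + 188/27b - 88/27}.

Same reduced basis, so the two generating sets span the same ideal.

Yes, the ideals are equal.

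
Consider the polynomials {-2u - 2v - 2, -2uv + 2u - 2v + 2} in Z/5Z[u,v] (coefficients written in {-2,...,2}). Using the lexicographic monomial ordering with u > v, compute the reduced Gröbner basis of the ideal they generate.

G = {u + v + 1, v^{2} - v}

f_1 = -2u - 2v - 2, LT = u.
f_2 = -2uv + 2u - 2v + 2, LT = uv.

S(f_1,f_2): lcm = uv. S = u + v^{2} + 1.
  leading term u: subtract (2)·f_1 from u + v^{2} + 1 → v^{2} - v
  leading term v^{2}: no divisor's leading term divides it; move v^{2} to the remainder.
  leading term v: no divisor's leading term divides it; move -v to the remainder.
  remainder v^{2} - v ≠ 0; add g_3 = v^{2} - v to the basis.

S(f_1,g_3): leading monomials are coprime, so the S-polynomial reduces to 0 (Buchberger's first criterion).
S(f_2,g_3): lcm = uv^{2}. S = v^{2} - v.
  leading term v^{2}: subtract (1)·g_3 from v^{2} - v → 0
  remainder 0.

Every S-polynomial of the final basis reduces to 0, so we have a Gröbner basis.
Inter-reduce: drop elements whose leading term is divisible by another's, tail-reduce, and make monic.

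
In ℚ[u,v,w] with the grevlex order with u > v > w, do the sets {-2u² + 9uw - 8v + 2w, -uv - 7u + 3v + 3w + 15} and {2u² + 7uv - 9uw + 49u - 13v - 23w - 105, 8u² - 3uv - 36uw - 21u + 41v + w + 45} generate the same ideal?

Yes, the ideals are equal.

Equality of ideals is decidable: compute both reduced Gröbner bases (unique for the ordering) and check whether they agree.
Buchberger on the first generating set:
f_1 = -2u² + 9uw - 8v + 2w, LT = u².
f_2 = -uv - 7u + 3v + 3w + 15, LT = uv.

S(f_1,f_2): lcm = u²v. S = -9/2uvw - 7u² + 3uv + 4v² + 3uw - vw + 15u.
  leading term uvw: subtract (9/2w)·f_2 from -9/2uvw - 7u² + 3uv + 4v² + 3uw - vw + 15u → -7u² + 3uv + 4v² + 69/2uw - 29/2vw - 27/2w² + 15u - 135/2w
  leading term u²: subtract (7/2)·f_1 from -7u² + 3uv + 4v² + 69/2uw - 29/2vw - 27/2w² + 15u - 135/2w → 3uv + 4v² + 3uw - 29/2vw - 27/2w² + 15u + 28v - 149/2w
  leading term uv: subtract (-3)·f_2 from 3uv + 4v² + 3uw - 29/2vw - 27/2w² + 15u + 28v - 149/2w → 4v² + 3uw - 29/2vw - 27/2w² - 6u + 37v - 131/2w + 45
  leading term v²: no divisor's leading term divides it; move 4v² to the remainder.
  leading term uw: no divisor's leading term divides it; move 3uw to the remainder.
  leading term vw: no divisor's leading term divides it; move -29/2vw to the remainder.
  leading term w²: no divisor's leading term divides it; move -27/2w² to the remainder.
  leading term u: no divisor's leading term divides it; move -6u to the remainder.
  leading term v: no divisor's leading term divides it; move 37v to the remainder.
  leading term w: no divisor's leading term divides it; move -131/2w to the remainder.
  leading term 1: no divisor's leading term divides it; move 45 to the remainder.
  remainder 4v² + 3uw - 29/2vw - 27/2w² - 6u + 37v - 131/2w + 45 ≠ 0; add g_3 = 4v² + 3uw - 29/2vw - 27/2w² - 6u + 37v - 131/2w + 45 to the basis.

The other S-polynomials (S(f_1,g_3), S(f_2,g_3)) all reduce to 0 modulo the current basis, so we have a Gröbner basis.
Inter-reduce: drop elements whose leading term is divisible by another's, tail-reduce, and make monic.
Reduced Gröbner basis: {u² - 9/2uw + 4v - w, uv + 7u - 3v - 3w - 15, v² + ¾uw - 29/8vw - 27/8w² - 3/2u + 37/4v - 131/8w + 45/4}.

Buchberger on the second generating set:
h_1 = 2u² + 7uv - 9uw + 49u - 13v - 23w - 105, LT = u².
h_2 = 8u² - 3uv - 36uw - 21u + 41v + w + 45, LT = u².

S(h_1,h_2): lcm = u². S = 31/8uv + 217/8u - 93/8v - 93/8w - 465/8.
  leading term uv: no divisor's leading term divides it; move 31/8uv to the remainder.
  leading term u: no divisor's leading term divides it; move 217/8u to the remainder.
  leading term v: no divisor's leading term divides it; move -93/8v to the remainder.
  leading term w: no divisor's leading term divides it; move -93/8w to the remainder.
  leading term 1: no divisor's leading term divides it; move -465/8 to the remainder.
  remainder 31/8uv + 217/8u - 93/8v - 93/8w - 465/8 ≠ 0; add k_3 = 31/8uv + 217/8u - 93/8v - 93/8w - 465/8 to the basis.

S(h_1,k_3): lcm = u²v. S = 7/2uv² - 9/2uvw - 7u² + 55/2uv - 13/2v² + 3uw - 23/2vw + 15u - 105/2v.
  leading term uv²: subtract (28/31v)·k_3 from 7/2uv² - 9/2uvw - 7u² + 55/2uv - 13/2v² + 3uw - 23/2vw + 15u - 105/2v → -9/2uvw - 7u² + 3uv + 4v² + 3uw - vw + 15u
  leading term uvw: subtract (-36/31w)·k_3 from -9/2uvw - 7u² + 3uv + 4v² + 3uw - vw + 15u → -7u² + 3uv + 4v² + 69/2uw - 29/2vw - 27/2w² + 15u - 135/2w
  leading term u²: subtract (-7/2)·h_1 from -7u² + 3uv + 4v² + 69/2uw - 29/2vw - 27/2w² + 15u - 135/2w → 55/2uv + 4v² + 3uw - 29/2vw - 27/2w² + 373/2u - 91/2v - 148w - 735/2
  leading term uv: subtract (220/31)·k_3 from 55/2uv + 4v² + 3uw - 29/2vw - 27/2w² + 373/2u - 91/2v - 148w - 735/2 → 4v² + 3uw - 29/2vw - 27/2w² - 6u + 37v - 131/2w + 45
  leading term v²: no divisor's leading term divides it; move 4v² to the remainder.
  leading term uw: no divisor's leading term divides it; move 3uw to the remainder.
  leading term vw: no divisor's leading term divides it; move -29/2vw to the remainder.
  leading term w²: no divisor's leading term divides it; move -27/2w² to the remainder.
  leading term u: no divisor's leading term divides it; move -6u to the remainder.
  leading term v: no divisor's leading term divides it; move 37v to the remainder.
  leading term w: no divisor's leading term divides it; move -131/2w to the remainder.
  leading term 1: no divisor's leading term divides it; move 45 to the remainder.
  remainder 4v² + 3uw - 29/2vw - 27/2w² - 6u + 37v - 131/2w + 45 ≠ 0; add k_4 = 4v² + 3uw - 29/2vw - 27/2w² - 6u + 37v - 131/2w + 45 to the basis.

The other S-polynomials (S(h_2,k_3), S(h_1,k_4), S(h_2,k_4), S(k_3,k_4)) all reduce to 0 modulo the current basis, so we have a Gröbner basis.
Inter-reduce: drop elements whose leading term is divisible by another's, tail-reduce, and make monic.
Reduced Gröbner basis: {u² - 9/2uw + 4v - w, uv + 7u - 3v - 3w - 15, v² + ¾uw - 29/8vw - 27/8w² - 3/2u + 37/4v - 131/8w + 45/4}.

Same reduced basis, so the two generating sets span the same ideal.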